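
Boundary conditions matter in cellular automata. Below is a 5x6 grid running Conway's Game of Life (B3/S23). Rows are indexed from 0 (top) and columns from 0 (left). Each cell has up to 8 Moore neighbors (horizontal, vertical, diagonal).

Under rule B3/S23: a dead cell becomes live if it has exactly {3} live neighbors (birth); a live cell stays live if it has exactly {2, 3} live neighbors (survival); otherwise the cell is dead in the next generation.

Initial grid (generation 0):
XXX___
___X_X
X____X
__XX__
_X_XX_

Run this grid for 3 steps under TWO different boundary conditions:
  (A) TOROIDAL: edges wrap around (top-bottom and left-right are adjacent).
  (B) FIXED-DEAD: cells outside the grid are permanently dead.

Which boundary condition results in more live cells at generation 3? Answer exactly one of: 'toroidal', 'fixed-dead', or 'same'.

Answer: toroidal

Derivation:
Under TOROIDAL boundary, generation 3:
___XX_
__X___
______
______
__XXX_
Population = 6

Under FIXED-DEAD boundary, generation 3:
__X___
__XX__
______
___XX_
______
Population = 5

Comparison: toroidal=6, fixed-dead=5 -> toroidal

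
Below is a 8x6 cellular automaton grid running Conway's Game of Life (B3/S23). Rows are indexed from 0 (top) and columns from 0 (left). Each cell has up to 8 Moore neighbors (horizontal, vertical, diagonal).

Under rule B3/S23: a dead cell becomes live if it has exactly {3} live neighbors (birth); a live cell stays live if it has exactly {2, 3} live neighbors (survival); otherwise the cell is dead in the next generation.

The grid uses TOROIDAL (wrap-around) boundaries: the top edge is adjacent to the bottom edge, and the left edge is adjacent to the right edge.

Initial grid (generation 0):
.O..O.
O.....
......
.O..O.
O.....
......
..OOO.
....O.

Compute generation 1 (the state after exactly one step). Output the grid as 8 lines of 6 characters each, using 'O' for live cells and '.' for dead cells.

Simulating step by step:
Generation 0 (given above): 10 live cells
Generation 1: 7 live cells
(generation 1 grid is the final answer)

Answer: .....O
......
......
......
......
...O..
...OO.
..O.OO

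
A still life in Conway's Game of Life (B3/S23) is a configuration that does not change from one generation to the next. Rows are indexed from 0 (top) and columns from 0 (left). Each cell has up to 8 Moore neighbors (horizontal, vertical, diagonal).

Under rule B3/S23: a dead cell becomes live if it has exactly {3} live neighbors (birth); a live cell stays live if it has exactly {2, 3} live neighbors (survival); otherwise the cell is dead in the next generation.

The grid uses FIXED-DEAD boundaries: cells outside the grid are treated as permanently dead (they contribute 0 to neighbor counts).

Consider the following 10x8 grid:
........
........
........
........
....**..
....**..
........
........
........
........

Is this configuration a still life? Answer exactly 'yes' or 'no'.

Compute generation 1 and compare to generation 0 (given above):
Generation 1:
........
........
........
........
....**..
....**..
........
........
........
........
The grids are IDENTICAL -> still life.

Answer: yes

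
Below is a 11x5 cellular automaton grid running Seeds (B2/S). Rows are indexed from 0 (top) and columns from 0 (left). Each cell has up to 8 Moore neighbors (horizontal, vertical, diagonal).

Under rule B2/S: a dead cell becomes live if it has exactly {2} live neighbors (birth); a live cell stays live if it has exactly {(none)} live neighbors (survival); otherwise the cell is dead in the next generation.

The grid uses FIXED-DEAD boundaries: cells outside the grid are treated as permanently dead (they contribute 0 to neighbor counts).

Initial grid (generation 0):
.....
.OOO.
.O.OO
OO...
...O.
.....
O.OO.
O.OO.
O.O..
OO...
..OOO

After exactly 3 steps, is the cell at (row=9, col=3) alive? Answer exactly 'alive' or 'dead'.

Simulating step by step:
Generation 0 (given above): 22 live cells
Generation 1: 12 live cells
.O.O.
O....
.....
.....
OOO..
.O..O
....O
....O
.....
....O
O....
Generation 2: 10 live cells
O.O..
.OO..
.....
O.O..
...O.
.....
.....
...O.
...OO
.....
.....
Generation 3: 13 live cells
...O.
O..O.
O..O.
.O.O.
.OO..
.....
.....
..O..
..O..
...OO
.....

Cell (9,3) at generation 3: 1 -> alive

Answer: alive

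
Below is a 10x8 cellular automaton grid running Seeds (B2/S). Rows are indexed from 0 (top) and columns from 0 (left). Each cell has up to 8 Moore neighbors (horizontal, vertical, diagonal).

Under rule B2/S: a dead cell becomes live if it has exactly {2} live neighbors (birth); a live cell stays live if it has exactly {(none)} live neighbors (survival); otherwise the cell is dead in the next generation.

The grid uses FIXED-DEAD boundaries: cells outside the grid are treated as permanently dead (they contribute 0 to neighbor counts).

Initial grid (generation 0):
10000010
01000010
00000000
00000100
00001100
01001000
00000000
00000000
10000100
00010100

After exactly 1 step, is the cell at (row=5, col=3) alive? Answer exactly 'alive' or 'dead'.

Answer: alive

Derivation:
Simulating step by step:
Generation 0 (given above): 13 live cells
Generation 1: 14 live cells
01000101
10000101
00000110
00000010
00010010
00010000
00000000
00000000
00000010
00000010

Cell (5,3) at generation 1: 1 -> alive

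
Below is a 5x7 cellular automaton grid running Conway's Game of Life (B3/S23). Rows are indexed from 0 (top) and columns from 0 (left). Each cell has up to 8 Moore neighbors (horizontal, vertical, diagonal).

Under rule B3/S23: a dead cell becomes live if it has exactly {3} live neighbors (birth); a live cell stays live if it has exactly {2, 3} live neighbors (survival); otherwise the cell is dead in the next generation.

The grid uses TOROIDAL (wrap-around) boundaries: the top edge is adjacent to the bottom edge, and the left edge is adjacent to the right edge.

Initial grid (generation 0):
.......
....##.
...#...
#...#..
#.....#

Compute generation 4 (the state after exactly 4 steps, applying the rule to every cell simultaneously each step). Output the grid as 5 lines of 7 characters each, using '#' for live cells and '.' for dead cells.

Simulating step by step:
Generation 0 (given above): 7 live cells
Generation 1: 9 live cells
.....##
....#..
...#.#.
#.....#
#.....#
Generation 2: 10 live cells
#....##
....#.#
....###
#....#.
.......
Generation 3: 10 live cells
#....##
....#..
#...#..
....##.
#....#.
Generation 4: 10 live cells
(generation 4 grid is the final answer)

Answer: #...##.
#...#..
...##..
....##.
#......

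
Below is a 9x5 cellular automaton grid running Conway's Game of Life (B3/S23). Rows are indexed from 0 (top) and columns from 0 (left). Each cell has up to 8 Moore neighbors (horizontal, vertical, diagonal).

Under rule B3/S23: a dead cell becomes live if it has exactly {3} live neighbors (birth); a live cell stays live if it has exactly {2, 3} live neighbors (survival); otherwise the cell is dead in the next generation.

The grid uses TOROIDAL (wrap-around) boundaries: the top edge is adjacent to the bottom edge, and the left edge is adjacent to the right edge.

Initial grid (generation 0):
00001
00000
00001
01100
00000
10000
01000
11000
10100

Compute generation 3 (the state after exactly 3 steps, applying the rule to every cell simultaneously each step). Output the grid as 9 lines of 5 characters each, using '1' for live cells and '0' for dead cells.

Simulating step by step:
Generation 0 (given above): 10 live cells
Generation 1: 6 live cells
00000
00000
00000
00000
01000
00000
01000
10100
10001
Generation 2: 6 live cells
00000
00000
00000
00000
00000
00000
01000
10001
11001
Generation 3: 5 live cells
(generation 3 grid is the final answer)

Answer: 10000
00000
00000
00000
00000
00000
10000
00001
01001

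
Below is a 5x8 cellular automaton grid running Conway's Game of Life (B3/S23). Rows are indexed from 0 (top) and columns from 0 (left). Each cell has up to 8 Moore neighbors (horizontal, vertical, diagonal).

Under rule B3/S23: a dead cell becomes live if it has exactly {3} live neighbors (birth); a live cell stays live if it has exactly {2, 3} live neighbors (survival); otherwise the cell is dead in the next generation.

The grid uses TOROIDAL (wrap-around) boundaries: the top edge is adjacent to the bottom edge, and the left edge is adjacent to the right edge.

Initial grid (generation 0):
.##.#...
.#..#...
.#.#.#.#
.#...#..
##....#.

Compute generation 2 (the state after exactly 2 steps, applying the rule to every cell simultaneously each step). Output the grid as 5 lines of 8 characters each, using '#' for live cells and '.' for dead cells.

Answer: .###.##.
.#.#....
.##.....
.#..#..#
####.#..

Derivation:
Simulating step by step:
Generation 0 (given above): 14 live cells
Generation 1: 15 live cells
..##.#..
.#..##..
.#...##.
.#..##.#
#....#..
Generation 2: 17 live cells
(generation 2 grid is the final answer)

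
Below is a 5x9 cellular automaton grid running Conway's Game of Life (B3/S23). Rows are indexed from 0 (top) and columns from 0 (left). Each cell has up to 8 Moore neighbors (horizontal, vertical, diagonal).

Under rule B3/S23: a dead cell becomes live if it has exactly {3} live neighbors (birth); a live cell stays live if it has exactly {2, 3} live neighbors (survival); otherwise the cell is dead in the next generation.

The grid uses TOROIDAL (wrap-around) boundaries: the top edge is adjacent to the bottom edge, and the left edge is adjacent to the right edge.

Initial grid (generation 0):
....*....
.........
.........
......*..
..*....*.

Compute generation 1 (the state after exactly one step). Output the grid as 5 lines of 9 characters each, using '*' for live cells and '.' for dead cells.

Answer: .........
.........
.........
.........
.........

Derivation:
Simulating step by step:
Generation 0 (given above): 4 live cells
Generation 1: 0 live cells
(generation 1 grid is the final answer)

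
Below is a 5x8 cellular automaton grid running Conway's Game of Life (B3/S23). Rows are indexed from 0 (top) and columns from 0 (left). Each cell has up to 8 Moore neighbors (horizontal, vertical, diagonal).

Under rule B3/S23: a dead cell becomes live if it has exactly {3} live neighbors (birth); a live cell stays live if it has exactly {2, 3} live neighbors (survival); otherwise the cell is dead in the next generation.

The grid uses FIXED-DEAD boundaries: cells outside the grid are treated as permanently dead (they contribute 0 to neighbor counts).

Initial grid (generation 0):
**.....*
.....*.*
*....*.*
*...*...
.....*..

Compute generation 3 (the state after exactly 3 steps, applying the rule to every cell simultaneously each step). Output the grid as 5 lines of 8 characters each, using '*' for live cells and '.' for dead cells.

Answer: ........
.....*..
....*.*.
....*...
.....*..

Derivation:
Simulating step by step:
Generation 0 (given above): 11 live cells
Generation 1: 9 live cells
......*.
**.....*
....**..
....***.
........
Generation 2: 6 live cells
........
.....**.
....*...
....*.*.
.....*..
Generation 3: 5 live cells
(generation 3 grid is the final answer)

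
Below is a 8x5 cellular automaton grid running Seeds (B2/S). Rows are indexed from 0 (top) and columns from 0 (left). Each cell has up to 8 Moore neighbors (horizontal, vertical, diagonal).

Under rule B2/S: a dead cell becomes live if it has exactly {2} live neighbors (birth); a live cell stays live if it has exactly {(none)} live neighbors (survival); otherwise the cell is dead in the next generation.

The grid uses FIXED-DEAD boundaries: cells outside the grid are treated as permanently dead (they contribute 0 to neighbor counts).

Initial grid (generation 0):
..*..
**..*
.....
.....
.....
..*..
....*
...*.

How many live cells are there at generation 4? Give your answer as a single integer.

Answer: 5

Derivation:
Simulating step by step:
Generation 0 (given above): 7 live cells
Generation 1: 9 live cells
*..*.
..**.
**...
.....
.....
...*.
..*..
....*
Generation 2: 9 live cells
.*..*
....*
...*.
**...
.....
..*..
....*
...*.
Generation 3: 12 live cells
...*.
..*..
***.*
..*..
*.*..
...*.
..*..
....*
Generation 4: 5 live cells
..*..
*...*
.....
.....
.....
.....
....*
...*.
Population at generation 4: 5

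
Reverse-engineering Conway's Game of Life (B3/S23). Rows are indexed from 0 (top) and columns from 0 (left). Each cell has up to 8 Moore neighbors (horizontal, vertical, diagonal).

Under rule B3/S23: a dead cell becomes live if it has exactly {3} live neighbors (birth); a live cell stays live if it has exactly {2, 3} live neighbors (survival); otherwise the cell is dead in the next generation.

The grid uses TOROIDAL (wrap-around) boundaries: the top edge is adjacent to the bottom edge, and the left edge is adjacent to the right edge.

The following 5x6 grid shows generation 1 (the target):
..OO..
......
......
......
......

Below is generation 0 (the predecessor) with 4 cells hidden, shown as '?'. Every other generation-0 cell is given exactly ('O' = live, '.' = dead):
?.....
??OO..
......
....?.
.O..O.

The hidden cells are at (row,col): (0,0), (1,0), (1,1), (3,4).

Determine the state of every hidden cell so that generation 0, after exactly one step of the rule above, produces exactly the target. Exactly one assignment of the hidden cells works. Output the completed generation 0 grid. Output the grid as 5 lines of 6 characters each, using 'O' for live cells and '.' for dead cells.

Answer: ......
..OO..
......
......
.O..O.

Derivation:
Hidden generation-0 cells (in order): (0,0), (1,0), (1,1), (3,4).
A hidden cell only influences target cells in its own 3x3 neighborhood. Try each of the 2^4 = 16 assignments, step the completed generation 0 forward once under B3/S23, and compare with the target:
  (0,0)=. (1,0)=. (1,1)=. (3,4)=. -> step reproduces the target at every cell -> ACCEPT
  (0,0)=. (1,0)=. (1,1)=. (3,4)=O -> step gives (2,3)='O' but target has '.' -> reject
  (0,0)=. (1,0)=. (1,1)=O (3,4)=. -> step gives (0,1)='O' but target has '.' -> reject
  (0,0)=. (1,0)=. (1,1)=O (3,4)=O -> step gives (0,1)='O' but target has '.' -> reject
  (0,0)=. (1,0)=O (1,1)=. (3,4)=. -> step gives (0,1)='O' but target has '.' -> reject
  (0,0)=. (1,0)=O (1,1)=. (3,4)=O -> step gives (0,1)='O' but target has '.' -> reject
  (0,0)=. (1,0)=O (1,1)=O (3,4)=. -> step gives (0,0)='O' but target has '.' -> reject
  (0,0)=. (1,0)=O (1,1)=O (3,4)=O -> step gives (0,0)='O' but target has '.' -> reject
  (0,0)=O (1,0)=. (1,1)=. (3,4)=. -> step gives (0,1)='O' but target has '.' -> reject
  (0,0)=O (1,0)=. (1,1)=. (3,4)=O -> step gives (0,1)='O' but target has '.' -> reject
  (0,0)=O (1,0)=. (1,1)=O (3,4)=. -> step gives (0,0)='O' but target has '.' -> reject
  (0,0)=O (1,0)=. (1,1)=O (3,4)=O -> step gives (0,0)='O' but target has '.' -> reject
  (0,0)=O (1,0)=O (1,1)=. (3,4)=. -> step gives (0,0)='O' but target has '.' -> reject
  (0,0)=O (1,0)=O (1,1)=. (3,4)=O -> step gives (0,0)='O' but target has '.' -> reject
  (0,0)=O (1,0)=O (1,1)=O (3,4)=. -> step gives (0,0)='O' but target has '.' -> reject
  (0,0)=O (1,0)=O (1,1)=O (3,4)=O -> step gives (0,0)='O' but target has '.' -> reject
Unique solution: (0,0)=dead, (1,0)=dead, (1,1)=dead, (3,4)=dead.
Check: live-neighbor counts of every cell in the completed generation 0:
123321
011110
012210
111111
101101
Applying B3/S23 to generation 0 with these counts gives:
..OO..
......
......
......
......
which matches the target exactly.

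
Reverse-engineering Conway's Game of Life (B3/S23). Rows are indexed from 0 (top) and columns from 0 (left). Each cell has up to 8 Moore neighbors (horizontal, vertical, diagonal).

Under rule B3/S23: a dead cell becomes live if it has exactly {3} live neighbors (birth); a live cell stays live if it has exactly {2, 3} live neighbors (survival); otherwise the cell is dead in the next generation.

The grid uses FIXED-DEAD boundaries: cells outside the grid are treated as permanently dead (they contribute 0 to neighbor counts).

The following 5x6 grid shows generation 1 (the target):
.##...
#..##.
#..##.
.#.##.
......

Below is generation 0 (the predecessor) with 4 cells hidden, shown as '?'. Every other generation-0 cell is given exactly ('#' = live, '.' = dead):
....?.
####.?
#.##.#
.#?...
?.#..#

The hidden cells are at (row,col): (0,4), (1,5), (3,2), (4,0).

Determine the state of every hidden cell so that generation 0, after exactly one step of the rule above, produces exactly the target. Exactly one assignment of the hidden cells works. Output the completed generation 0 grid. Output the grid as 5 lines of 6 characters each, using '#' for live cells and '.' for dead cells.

Hidden generation-0 cells (in order): (0,4), (1,5), (3,2), (4,0).
A hidden cell only influences target cells in its own 3x3 neighborhood. Try each of the 2^4 = 16 assignments, step the completed generation 0 forward once under B3/S23, and compare with the target:
  (0,4)=. (1,5)=. (3,2)=. (4,0)=. -> step reproduces the target at every cell -> ACCEPT
  (0,4)=. (1,5)=. (3,2)=. (4,0)=# -> step gives (3,0)='#' but target has '.' -> reject
  (0,4)=. (1,5)=. (3,2)=# (4,0)=. -> step gives (2,3)='.' but target has '#' -> reject
  (0,4)=. (1,5)=. (3,2)=# (4,0)=# -> step gives (2,3)='.' but target has '#' -> reject
  (0,4)=. (1,5)=# (3,2)=. (4,0)=. -> step gives (1,4)='.' but target has '#' -> reject
  (0,4)=. (1,5)=# (3,2)=. (4,0)=# -> step gives (1,4)='.' but target has '#' -> reject
  (0,4)=. (1,5)=# (3,2)=# (4,0)=. -> step gives (1,4)='.' but target has '#' -> reject
  (0,4)=. (1,5)=# (3,2)=# (4,0)=# -> step gives (1,4)='.' but target has '#' -> reject
  (0,4)=# (1,5)=. (3,2)=. (4,0)=. -> step gives (0,3)='#' but target has '.' -> reject
  (0,4)=# (1,5)=. (3,2)=. (4,0)=# -> step gives (0,3)='#' but target has '.' -> reject
  (0,4)=# (1,5)=. (3,2)=# (4,0)=. -> step gives (0,3)='#' but target has '.' -> reject
  (0,4)=# (1,5)=. (3,2)=# (4,0)=# -> step gives (0,3)='#' but target has '.' -> reject
  (0,4)=# (1,5)=# (3,2)=. (4,0)=. -> step gives (0,3)='#' but target has '.' -> reject
  (0,4)=# (1,5)=# (3,2)=. (4,0)=# -> step gives (0,3)='#' but target has '.' -> reject
  (0,4)=# (1,5)=# (3,2)=# (4,0)=. -> step gives (0,3)='#' but target has '.' -> reject
  (0,4)=# (1,5)=# (3,2)=# (4,0)=# -> step gives (0,3)='#' but target has '.' -> reject
Unique solution: (0,4)=dead, (1,5)=dead, (3,2)=dead, (4,0)=dead.
Check: live-neighbor counts of every cell in the completed generation 0:
233210
244331
365330
234332
121110
Applying B3/S23 to generation 0 with these counts gives:
.##...
#..##.
#..##.
.#.##.
......
which matches the target exactly.

Answer: ......
####..
#.##.#
.#....
..#..#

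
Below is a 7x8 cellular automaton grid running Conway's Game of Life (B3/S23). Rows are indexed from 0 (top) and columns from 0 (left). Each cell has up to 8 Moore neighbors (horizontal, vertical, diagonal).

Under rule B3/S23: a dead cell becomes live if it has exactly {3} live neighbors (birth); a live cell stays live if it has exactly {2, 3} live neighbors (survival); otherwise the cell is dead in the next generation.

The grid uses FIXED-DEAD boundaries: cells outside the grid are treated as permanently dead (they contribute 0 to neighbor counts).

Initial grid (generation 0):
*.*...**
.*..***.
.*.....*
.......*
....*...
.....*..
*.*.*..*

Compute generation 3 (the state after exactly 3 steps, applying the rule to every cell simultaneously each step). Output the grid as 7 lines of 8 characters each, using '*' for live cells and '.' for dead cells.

Answer: *.*...*.
.....*.*
***...*.
........
........
...***..
........

Derivation:
Simulating step by step:
Generation 0 (given above): 17 live cells
Generation 1: 12 live cells
.*....**
***..*..
.....*.*
........
........
...***..
........
Generation 2: 14 live cells
***...*.
***..*.*
.*....*.
........
....*...
....*...
....*...
Generation 3: 12 live cells
(generation 3 grid is the final answer)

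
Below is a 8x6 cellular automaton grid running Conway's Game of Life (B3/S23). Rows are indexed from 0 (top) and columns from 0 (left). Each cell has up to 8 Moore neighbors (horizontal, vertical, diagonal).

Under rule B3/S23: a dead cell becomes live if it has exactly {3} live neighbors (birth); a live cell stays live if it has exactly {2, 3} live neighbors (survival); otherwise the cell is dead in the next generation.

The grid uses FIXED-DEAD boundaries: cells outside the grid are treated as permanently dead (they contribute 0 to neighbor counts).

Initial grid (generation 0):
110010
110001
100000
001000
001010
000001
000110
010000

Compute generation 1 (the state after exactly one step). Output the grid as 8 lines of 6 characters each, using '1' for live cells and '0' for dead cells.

Simulating step by step:
Generation 0 (given above): 14 live cells
Generation 1: 8 live cells
(generation 1 grid is the final answer)

Answer: 110000
000000
100000
010100
000100
000001
000010
000000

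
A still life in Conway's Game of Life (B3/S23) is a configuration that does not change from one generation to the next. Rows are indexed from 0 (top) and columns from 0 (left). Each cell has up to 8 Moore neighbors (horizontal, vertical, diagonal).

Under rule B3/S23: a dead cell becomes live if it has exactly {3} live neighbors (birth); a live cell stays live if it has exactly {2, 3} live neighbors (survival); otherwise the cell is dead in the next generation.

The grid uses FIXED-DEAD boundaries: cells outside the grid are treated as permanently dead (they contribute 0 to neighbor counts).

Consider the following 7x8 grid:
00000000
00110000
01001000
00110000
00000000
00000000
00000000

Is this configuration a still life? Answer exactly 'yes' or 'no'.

Compute generation 1 and compare to generation 0 (given above):
Generation 1:
00000000
00110000
01001000
00110000
00000000
00000000
00000000
The grids are IDENTICAL -> still life.

Answer: yes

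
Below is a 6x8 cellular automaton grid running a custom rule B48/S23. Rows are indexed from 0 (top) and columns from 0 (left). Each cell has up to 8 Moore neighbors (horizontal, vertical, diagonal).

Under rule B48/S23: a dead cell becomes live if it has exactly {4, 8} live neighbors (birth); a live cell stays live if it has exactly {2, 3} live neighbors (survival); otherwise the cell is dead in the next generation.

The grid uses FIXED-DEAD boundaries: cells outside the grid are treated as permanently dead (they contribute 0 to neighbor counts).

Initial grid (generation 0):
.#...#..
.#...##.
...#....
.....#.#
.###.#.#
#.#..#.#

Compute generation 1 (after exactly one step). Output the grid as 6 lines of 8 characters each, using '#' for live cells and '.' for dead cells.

Answer: .....#..
.....##.
......#.
..#.#.#.
.#####.#
.##...#.

Derivation:
Simulating step by step:
Generation 0 (given above): 17 live cells
Generation 1: 16 live cells
(generation 1 grid is the final answer)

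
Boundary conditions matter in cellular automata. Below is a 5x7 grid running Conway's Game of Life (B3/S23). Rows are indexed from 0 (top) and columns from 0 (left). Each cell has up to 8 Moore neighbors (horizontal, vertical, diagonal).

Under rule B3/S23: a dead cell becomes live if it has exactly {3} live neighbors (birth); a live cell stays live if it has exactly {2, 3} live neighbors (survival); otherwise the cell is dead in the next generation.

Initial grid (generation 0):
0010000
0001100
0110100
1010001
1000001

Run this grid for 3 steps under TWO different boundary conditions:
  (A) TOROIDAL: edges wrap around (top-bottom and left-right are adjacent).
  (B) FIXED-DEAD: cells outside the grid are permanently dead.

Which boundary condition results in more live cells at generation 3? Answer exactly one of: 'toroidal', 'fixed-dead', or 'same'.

Answer: toroidal

Derivation:
Under TOROIDAL boundary, generation 3:
0010000
1100000
1011101
1010010
1010111
Population = 16

Under FIXED-DEAD boundary, generation 3:
0000000
0000110
1100011
1010100
0110000
Population = 11

Comparison: toroidal=16, fixed-dead=11 -> toroidal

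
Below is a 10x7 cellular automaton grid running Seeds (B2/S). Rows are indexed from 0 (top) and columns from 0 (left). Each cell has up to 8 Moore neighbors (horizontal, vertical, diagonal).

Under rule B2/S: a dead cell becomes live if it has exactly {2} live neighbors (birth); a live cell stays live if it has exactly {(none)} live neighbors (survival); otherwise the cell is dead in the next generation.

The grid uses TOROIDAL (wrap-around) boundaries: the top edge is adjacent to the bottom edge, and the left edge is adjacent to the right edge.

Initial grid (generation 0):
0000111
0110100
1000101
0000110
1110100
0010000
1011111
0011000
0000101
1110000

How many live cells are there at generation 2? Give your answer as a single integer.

Answer: 4

Derivation:
Simulating step by step:
Generation 0 (given above): 29 live cells
Generation 1: 4 live cells
0000000
0000000
0010000
0010000
0000001
0000000
0000000
0000000
0000010
0000000
Generation 2: 4 live cells
0000000
0000000
0101000
0101000
0000000
0000000
0000000
0000000
0000000
0000000
Population at generation 2: 4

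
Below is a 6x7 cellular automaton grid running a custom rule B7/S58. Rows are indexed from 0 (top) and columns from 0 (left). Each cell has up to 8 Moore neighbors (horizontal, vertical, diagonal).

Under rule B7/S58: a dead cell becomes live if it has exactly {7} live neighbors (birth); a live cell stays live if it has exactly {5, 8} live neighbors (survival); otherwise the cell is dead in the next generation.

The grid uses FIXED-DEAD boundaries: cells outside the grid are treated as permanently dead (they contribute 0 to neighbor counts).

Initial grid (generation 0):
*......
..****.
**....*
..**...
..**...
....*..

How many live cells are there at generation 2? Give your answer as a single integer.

Answer: 0

Derivation:
Simulating step by step:
Generation 0 (given above): 13 live cells
Generation 1: 0 live cells
.......
.......
.......
.......
.......
.......
Generation 2: 0 live cells
.......
.......
.......
.......
.......
.......
Population at generation 2: 0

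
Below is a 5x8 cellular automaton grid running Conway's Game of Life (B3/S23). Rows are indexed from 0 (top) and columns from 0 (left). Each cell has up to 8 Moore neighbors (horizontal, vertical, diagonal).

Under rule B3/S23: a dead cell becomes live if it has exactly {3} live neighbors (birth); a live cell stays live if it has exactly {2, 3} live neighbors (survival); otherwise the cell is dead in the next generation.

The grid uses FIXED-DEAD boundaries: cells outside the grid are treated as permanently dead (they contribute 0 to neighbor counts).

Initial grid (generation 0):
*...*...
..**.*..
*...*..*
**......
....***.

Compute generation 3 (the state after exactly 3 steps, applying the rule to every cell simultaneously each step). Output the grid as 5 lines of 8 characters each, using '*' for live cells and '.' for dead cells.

Simulating step by step:
Generation 0 (given above): 13 live cells
Generation 1: 14 live cells
...**...
.*.*.*..
*.***...
**..*.*.
.....*..
Generation 2: 11 live cells
..***...
.*...*..
*.......
***.*...
.....*..
Generation 3: 12 live cells
(generation 3 grid is the final answer)

Answer: ..***...
.****...
*.*.....
**......
.*......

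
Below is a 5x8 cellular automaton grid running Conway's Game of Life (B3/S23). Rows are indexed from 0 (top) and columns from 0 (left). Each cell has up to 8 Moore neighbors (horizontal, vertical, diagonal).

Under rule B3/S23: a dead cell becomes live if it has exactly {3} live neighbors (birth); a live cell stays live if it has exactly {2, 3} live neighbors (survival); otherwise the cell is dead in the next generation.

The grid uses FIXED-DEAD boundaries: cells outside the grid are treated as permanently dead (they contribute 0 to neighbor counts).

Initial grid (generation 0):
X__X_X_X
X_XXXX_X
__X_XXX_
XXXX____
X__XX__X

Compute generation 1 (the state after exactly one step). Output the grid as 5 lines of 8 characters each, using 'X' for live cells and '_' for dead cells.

Simulating step by step:
Generation 0 (given above): 22 live cells
Generation 1: 13 live cells
(generation 1 grid is the final answer)

Answer: _XXX_X__
__X____X
X_____X_
X_____X_
X__XX___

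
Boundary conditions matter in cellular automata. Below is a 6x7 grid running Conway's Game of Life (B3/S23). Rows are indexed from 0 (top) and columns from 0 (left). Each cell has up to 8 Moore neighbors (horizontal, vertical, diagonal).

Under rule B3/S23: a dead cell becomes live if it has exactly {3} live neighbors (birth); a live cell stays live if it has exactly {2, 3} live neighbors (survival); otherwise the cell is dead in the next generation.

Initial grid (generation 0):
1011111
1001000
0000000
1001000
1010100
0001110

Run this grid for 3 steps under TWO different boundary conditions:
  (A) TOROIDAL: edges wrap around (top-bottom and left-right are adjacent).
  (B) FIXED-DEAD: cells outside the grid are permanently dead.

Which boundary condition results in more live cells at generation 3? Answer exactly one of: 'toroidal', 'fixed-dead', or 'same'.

Answer: fixed-dead

Derivation:
Under TOROIDAL boundary, generation 3:
0000000
1011001
0011100
0001001
0110000
0010000
Population = 12

Under FIXED-DEAD boundary, generation 3:
0000000
1100010
1100100
1100100
0101010
0011110
Population = 16

Comparison: toroidal=12, fixed-dead=16 -> fixed-dead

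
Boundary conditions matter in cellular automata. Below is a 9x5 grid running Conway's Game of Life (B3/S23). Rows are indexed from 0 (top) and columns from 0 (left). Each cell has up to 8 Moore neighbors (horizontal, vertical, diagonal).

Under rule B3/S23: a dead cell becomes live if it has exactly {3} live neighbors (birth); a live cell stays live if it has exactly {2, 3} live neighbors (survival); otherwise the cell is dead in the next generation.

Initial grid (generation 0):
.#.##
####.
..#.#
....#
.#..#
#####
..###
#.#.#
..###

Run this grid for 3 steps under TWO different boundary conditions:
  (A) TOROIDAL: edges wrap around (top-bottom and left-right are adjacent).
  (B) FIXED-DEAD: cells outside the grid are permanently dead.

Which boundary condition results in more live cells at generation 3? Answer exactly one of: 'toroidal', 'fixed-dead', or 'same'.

Answer: fixed-dead

Derivation:
Under TOROIDAL boundary, generation 3:
.....
.....
....#
....#
.....
.....
.....
.....
.....
Population = 2

Under FIXED-DEAD boundary, generation 3:
##...
#.##.
.####
###..
##...
##...
.....
.....
.....
Population = 16

Comparison: toroidal=2, fixed-dead=16 -> fixed-dead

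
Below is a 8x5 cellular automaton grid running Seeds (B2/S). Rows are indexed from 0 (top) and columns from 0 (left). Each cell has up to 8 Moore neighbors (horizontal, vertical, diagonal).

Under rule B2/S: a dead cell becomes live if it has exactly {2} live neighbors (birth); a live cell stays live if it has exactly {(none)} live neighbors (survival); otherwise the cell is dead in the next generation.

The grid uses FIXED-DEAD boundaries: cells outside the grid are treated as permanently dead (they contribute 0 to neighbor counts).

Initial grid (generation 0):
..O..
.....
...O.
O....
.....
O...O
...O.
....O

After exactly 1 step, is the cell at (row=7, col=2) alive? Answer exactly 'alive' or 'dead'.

Answer: dead

Derivation:
Simulating step by step:
Generation 0 (given above): 7 live cells
Generation 1: 6 live cells
.....
..OO.
.....
.....
OO...
...O.
.....
...O.

Cell (7,2) at generation 1: 0 -> dead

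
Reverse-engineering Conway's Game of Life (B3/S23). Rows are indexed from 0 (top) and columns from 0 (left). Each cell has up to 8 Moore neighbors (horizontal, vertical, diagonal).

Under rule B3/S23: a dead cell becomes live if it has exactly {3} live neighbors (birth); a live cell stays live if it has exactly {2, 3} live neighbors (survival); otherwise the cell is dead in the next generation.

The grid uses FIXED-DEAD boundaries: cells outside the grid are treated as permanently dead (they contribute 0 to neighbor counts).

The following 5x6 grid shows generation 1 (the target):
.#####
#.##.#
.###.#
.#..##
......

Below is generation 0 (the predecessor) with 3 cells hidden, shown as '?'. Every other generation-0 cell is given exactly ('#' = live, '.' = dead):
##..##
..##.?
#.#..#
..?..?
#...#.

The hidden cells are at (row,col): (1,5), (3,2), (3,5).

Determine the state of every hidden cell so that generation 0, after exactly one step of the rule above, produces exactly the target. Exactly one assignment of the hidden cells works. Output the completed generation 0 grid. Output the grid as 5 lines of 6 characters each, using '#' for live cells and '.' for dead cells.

Answer: ##..##
..##.#
#.#..#
.....#
#...#.

Derivation:
Hidden generation-0 cells (in order): (1,5), (3,2), (3,5).
A hidden cell only influences target cells in its own 3x3 neighborhood. Try each of the 2^3 = 8 assignments, step the completed generation 0 forward once under B3/S23, and compare with the target:
  (1,5)=. (3,2)=. (3,5)=. -> step gives (0,5)='.' but target has '#' -> reject
  (1,5)=. (3,2)=. (3,5)=# -> step gives (0,5)='.' but target has '#' -> reject
  (1,5)=. (3,2)=# (3,5)=. -> step gives (0,5)='.' but target has '#' -> reject
  (1,5)=. (3,2)=# (3,5)=# -> step gives (0,5)='.' but target has '#' -> reject
  (1,5)=# (3,2)=. (3,5)=. -> step gives (2,4)='#' but target has '.' -> reject
  (1,5)=# (3,2)=. (3,5)=# -> step reproduces the target at every cell -> ACCEPT
  (1,5)=# (3,2)=# (3,5)=. -> step gives (2,1)='.' but target has '#' -> reject
  (1,5)=# (3,2)=# (3,5)=# -> step gives (2,1)='.' but target has '#' -> reject
Unique solution: (1,5)=live, (3,2)=dead, (3,5)=live.
Check: live-neighbor counts of every cell in the completed generation 0:
123332
353353
032342
231232
010112
Applying B3/S23 to generation 0 with these counts gives:
.#####
#.##.#
.###.#
.#..##
......
which matches the target exactly.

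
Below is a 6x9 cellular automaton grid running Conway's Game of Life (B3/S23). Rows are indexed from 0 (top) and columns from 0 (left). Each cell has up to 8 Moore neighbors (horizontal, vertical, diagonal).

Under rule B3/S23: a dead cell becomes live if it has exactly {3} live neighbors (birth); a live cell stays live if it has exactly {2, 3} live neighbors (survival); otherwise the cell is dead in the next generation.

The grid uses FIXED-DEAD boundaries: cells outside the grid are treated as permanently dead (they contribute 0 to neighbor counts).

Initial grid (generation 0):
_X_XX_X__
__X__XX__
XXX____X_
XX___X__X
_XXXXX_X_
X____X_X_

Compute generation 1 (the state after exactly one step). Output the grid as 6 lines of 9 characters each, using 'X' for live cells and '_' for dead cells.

Answer: __XXX_X__
X___XXXX_
X_X__X_X_
_____X_XX
__XX_X_XX
_XXX_X___

Derivation:
Simulating step by step:
Generation 0 (given above): 24 live cells
Generation 1: 25 live cells
(generation 1 grid is the final answer)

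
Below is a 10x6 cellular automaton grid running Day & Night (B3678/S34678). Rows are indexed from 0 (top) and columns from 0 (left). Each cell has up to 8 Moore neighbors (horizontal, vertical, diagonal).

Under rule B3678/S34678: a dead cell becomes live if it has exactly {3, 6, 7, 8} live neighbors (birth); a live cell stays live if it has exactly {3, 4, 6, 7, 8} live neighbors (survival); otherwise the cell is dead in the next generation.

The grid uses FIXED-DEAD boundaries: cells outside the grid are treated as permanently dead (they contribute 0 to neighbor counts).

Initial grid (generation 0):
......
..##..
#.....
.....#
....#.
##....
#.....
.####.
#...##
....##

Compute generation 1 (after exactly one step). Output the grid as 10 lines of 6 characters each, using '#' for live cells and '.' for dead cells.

Simulating step by step:
Generation 0 (given above): 17 live cells
Generation 1: 12 live cells
(generation 1 grid is the final answer)

Answer: ......
......
......
......
......
......
#..#..
##.###
.##..#
....##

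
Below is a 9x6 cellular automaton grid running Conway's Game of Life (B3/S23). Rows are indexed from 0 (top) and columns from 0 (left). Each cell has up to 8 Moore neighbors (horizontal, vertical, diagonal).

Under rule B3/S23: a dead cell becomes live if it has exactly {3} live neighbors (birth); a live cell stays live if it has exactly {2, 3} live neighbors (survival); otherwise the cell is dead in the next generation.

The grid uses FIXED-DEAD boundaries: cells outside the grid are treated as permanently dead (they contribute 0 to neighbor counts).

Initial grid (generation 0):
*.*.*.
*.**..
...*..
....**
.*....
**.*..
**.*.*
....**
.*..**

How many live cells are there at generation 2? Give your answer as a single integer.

Answer: 20

Derivation:
Simulating step by step:
Generation 0 (given above): 22 live cells
Generation 1: 21 live cells
..*...
..*.*.
..**..
....*.
***.*.
....*.
**.*.*
****..
....**
Generation 2: 20 live cells
...*..
.**...
..*.*.
....*.
.*..**
....**
*..*..
*..*.*
.****.
Population at generation 2: 20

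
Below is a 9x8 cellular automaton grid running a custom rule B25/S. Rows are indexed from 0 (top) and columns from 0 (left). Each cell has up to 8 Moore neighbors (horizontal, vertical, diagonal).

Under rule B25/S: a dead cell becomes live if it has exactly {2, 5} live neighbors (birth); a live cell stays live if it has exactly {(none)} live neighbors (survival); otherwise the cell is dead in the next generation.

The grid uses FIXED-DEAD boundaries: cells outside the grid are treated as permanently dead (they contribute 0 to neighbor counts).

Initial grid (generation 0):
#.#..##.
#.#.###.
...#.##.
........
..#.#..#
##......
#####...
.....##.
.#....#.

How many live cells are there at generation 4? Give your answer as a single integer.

Answer: 10

Derivation:
Simulating step by step:
Generation 0 (given above): 26 live cells
Generation 1: 14 live cells
.......#
........
.##....#
..#....#
#..#....
..##.#..
......#.
.......#
.......#
Generation 2: 17 live cells
........
.##...##
...#..#.
#.....#.
......#.
.#....#.
..####.#
........
......#.
Generation 3: 12 live cells
.##...##
...#.#..
#.......
........
##......
........
.#......
..#....#
........
Generation 4: 10 live cells
...###..
#...#..#
....#...
........
........
..#.....
..#.....
.#......
........
Population at generation 4: 10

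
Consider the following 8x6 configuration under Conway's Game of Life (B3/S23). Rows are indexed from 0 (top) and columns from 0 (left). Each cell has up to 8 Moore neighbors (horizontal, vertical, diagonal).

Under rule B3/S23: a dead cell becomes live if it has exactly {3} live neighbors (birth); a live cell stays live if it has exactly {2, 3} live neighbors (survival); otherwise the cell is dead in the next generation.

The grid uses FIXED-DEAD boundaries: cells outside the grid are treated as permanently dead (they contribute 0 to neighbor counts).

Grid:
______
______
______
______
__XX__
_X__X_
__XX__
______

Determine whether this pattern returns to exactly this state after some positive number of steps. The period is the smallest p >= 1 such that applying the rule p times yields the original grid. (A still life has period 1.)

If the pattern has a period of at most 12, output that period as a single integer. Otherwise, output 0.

Answer: 1

Derivation:
Simulating and comparing each generation to the original:
Gen 0 (original, given above): 6 live cells
Gen 1: 6 live cells, MATCHES original -> period = 1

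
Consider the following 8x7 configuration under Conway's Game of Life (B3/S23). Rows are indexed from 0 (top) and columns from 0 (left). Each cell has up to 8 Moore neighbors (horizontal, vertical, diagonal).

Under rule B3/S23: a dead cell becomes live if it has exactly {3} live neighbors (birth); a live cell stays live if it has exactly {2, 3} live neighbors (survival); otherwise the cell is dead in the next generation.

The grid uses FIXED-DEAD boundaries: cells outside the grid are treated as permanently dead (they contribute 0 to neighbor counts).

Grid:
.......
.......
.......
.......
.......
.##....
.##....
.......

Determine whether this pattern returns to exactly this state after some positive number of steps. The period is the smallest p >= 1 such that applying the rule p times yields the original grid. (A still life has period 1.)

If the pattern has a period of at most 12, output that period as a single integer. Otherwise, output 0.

Answer: 1

Derivation:
Simulating and comparing each generation to the original:
Gen 0 (original, given above): 4 live cells
Gen 1: 4 live cells, MATCHES original -> period = 1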